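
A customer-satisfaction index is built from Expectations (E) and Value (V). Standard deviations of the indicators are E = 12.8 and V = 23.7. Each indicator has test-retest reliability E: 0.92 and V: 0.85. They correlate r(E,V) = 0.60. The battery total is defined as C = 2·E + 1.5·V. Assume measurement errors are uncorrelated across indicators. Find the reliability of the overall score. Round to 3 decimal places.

0.920

Var(C) = 2²·12.8² + 1.5²·23.7² + 2·[3·12.8·23.7·0.60] = 1919.16 + 1092.1 = 3011.26.
Under uncorrelated errors the observed covariances equal the true-score covariances, so only the own-variance terms attenuate.
True-score variance = [2²·12.8²·0.92 + 1.5²·23.7²·0.85] + 1092.1 = 1677.16 + 1092.1 = 2769.26.
Reliability = 2769.26 / 3011.26 = 0.920.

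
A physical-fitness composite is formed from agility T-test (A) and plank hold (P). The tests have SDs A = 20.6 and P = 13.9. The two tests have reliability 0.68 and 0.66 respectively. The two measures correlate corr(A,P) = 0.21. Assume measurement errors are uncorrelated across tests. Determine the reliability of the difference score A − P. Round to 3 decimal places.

Var(A−P) = 20.6² + 13.9² − 2·20.6·13.9·0.21 = 617.57 − 120.263 = 497.307.
Under uncorrelated errors the observed covariances equal the true-score covariances, so only the own-variance terms attenuate.
True-score variance = [20.6²·0.68 + 13.9²·0.66] − 120.263 = 416.083 − 120.263 = 295.821.
Reliability = 295.821 / 497.307 = 0.595.

0.595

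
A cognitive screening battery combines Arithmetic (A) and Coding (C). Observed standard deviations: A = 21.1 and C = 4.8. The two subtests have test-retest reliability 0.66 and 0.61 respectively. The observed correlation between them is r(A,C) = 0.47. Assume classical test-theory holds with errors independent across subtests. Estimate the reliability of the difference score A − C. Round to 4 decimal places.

0.5701

Var(A−C) = 21.1² + 4.8² − 2·21.1·4.8·0.47 = 468.25 − 95.2032 = 373.047.
With uncorrelated errors the cross-covariances are all true-score covariance, so they carry over unchanged; only the diagonal terms shrink to ρᵢσᵢ².
True-score variance = [21.1²·0.66 + 4.8²·0.61] − 95.2032 = 307.893 − 95.2032 = 212.69.
Reliability = 212.69 / 373.047 = 0.5701.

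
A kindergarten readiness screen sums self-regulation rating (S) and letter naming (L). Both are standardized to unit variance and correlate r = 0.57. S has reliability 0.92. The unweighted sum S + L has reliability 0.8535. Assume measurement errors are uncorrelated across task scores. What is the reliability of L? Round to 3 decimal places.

Var(S+L) = 2 + 2·0.57 = 3.140.
True-score variance = ρ_S + ρ_L + 2·0.57, so 0.8535 = (0.92 + ρ_L + 1.14) / 3.140.
ρ_L = 0.8535·3.140 − 0.92 − 1.14 = 0.620.

0.620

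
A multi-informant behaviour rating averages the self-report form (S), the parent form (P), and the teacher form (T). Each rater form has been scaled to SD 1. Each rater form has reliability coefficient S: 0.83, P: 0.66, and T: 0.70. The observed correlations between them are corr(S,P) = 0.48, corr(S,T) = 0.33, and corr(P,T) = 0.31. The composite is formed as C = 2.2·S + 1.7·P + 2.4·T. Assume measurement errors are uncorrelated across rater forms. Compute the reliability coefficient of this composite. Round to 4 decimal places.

0.8470

Var(C) = 2.2² + 1.7² + 2.4² + 2·[3.74·0.48 + 5.28·0.33 + 4.08·0.31] = 13.49 + 9.6048 = 23.0948.
Under uncorrelated errors the observed covariances equal the true-score covariances, so only the own-variance terms attenuate.
True-score variance = [2.2²·0.83 + 1.7²·0.66 + 2.4²·0.70] + 9.6048 = 9.9566 + 9.6048 = 19.5614.
Reliability = 19.5614 / 23.0948 = 0.8470.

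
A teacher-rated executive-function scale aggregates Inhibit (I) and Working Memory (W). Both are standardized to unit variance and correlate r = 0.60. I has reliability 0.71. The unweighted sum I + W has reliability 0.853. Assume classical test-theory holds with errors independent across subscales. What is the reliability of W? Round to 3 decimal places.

0.820

Var(I+W) = 2 + 2·0.60 = 3.200.
True-score variance = ρ_I + ρ_W + 2·0.60, so 0.853 = (0.71 + ρ_W + 1.20) / 3.200.
ρ_W = 0.853·3.200 − 0.71 − 1.20 = 0.820.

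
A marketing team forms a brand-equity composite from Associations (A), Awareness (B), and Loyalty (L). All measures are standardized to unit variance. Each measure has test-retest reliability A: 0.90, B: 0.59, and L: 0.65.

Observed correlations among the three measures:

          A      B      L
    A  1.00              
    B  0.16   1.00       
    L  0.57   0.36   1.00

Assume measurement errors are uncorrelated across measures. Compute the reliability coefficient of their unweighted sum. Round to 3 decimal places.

0.834

Var(A+B+L) = 3 + 2·[0.16 + 0.57 + 0.36] = 3 + 2.18 = 5.18.
With uncorrelated errors the cross-covariances are all true-score covariance, so they carry over unchanged; only the diagonal terms shrink to ρᵢσᵢ².
True-score variance = [0.90 + 0.59 + 0.65] + 2.18 = 2.14 + 2.18 = 4.32.
Reliability = 4.32 / 5.18 = 0.834.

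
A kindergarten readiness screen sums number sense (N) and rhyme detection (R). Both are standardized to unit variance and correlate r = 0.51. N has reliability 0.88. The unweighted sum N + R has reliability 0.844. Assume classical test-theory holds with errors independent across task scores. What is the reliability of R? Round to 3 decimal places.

0.649

Var(N+R) = 2 + 2·0.51 = 3.020.
True-score variance = ρ_N + ρ_R + 2·0.51, so 0.844 = (0.88 + ρ_R + 1.02) / 3.020.
ρ_R = 0.844·3.020 − 0.88 − 1.02 = 0.649.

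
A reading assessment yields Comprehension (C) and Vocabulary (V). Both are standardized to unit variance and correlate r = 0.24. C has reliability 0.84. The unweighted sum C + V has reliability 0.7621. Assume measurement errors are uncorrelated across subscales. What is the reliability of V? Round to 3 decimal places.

Var(C+V) = 2 + 2·0.24 = 2.480.
True-score variance = ρ_C + ρ_V + 2·0.24, so 0.7621 = (0.84 + ρ_V + 0.48) / 2.480.
ρ_V = 0.7621·2.480 − 0.84 − 0.48 = 0.570.

0.570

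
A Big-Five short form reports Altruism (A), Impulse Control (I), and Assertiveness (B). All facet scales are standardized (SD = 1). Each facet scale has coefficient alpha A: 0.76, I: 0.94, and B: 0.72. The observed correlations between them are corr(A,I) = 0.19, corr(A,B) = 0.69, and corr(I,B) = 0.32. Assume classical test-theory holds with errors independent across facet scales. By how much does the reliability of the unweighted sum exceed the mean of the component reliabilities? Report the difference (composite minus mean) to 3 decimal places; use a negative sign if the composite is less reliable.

Var(sum) = 3 + 2.4 = 5.4; true-score variance = 2.42 + 2.4 = 4.82; composite reliability = 0.8926.
Mean component reliability = 0.8067.
Difference = 0.8926 − 0.8067 = 0.086.

0.086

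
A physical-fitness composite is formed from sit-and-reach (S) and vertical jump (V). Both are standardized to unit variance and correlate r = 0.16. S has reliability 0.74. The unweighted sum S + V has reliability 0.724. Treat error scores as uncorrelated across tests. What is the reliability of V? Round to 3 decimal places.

Var(S+V) = 2 + 2·0.16 = 2.320.
True-score variance = ρ_S + ρ_V + 2·0.16, so 0.724 = (0.74 + ρ_V + 0.32) / 2.320.
ρ_V = 0.724·2.320 − 0.74 − 0.32 = 0.620.

0.620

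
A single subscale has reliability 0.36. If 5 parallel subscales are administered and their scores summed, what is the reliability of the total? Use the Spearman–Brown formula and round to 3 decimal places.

ρ_k = kρ / (1 + (k−1)ρ) = 5·0.36 / (1 + 4·0.36) = 1.800 / 2.440 = 0.738.

0.738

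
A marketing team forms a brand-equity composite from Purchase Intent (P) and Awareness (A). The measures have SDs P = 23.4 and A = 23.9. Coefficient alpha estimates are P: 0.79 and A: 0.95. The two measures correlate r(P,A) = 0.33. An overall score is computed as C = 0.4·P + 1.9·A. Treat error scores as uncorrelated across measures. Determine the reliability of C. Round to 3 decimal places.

Var(C) = 0.4²·23.4² + 1.9²·23.9² + 2·[0.76·23.4·23.9·0.33] = 2149.68 + 280.525 = 2430.2.
Under uncorrelated errors the observed covariances equal the true-score covariances, so only the own-variance terms attenuate.
True-score variance = [0.4²·23.4²·0.79 + 1.9²·23.9²·0.95] + 280.525 = 2028.18 + 280.525 = 2308.7.
Reliability = 2308.7 / 2430.2 = 0.950.

0.950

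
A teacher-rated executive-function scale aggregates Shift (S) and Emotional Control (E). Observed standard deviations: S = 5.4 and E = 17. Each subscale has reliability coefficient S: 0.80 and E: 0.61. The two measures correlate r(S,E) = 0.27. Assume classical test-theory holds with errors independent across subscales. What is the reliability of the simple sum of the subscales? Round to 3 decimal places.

0.678

Var(S+E) = 5.4² + 17² + 2·[5.4·17·0.27] = 318.16 + 49.572 = 367.732.
Under uncorrelated errors the observed covariances equal the true-score covariances, so only the own-variance terms attenuate.
True-score variance = [5.4²·0.80 + 17²·0.61] + 49.572 = 199.618 + 49.572 = 249.19.
Reliability = 249.19 / 367.732 = 0.678.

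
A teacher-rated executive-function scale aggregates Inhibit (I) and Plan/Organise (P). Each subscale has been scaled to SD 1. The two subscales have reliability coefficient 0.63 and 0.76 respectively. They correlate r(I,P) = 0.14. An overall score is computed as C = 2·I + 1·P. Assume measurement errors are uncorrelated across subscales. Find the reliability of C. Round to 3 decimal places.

Var(C) = 2² + 1 + 2·[2·0.14] = 5 + 0.56 = 5.56.
Because errors are independent across components, Cov(Tᵢ,Tⱼ) = Cov(Xᵢ,Xⱼ); the off-diagonal part of the true-score variance is the same as above.
True-score variance = [2²·0.63 + 0.76] + 0.56 = 3.28 + 0.56 = 3.84.
Reliability = 3.84 / 5.56 = 0.691.

0.691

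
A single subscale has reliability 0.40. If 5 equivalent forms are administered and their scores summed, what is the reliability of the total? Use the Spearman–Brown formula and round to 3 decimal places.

ρ_k = kρ / (1 + (k−1)ρ) = 5·0.40 / (1 + 4·0.40) = 2.000 / 2.600 = 0.769.

0.769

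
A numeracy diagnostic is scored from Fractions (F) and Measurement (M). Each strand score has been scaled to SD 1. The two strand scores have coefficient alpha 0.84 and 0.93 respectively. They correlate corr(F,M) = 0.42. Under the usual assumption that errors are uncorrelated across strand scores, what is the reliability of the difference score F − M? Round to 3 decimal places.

Var(F−M) = 1 + 1 − 2·0.42 = 2 − 0.84 = 1.16.
Because errors are independent across components, Cov(Tᵢ,Tⱼ) = Cov(Xᵢ,Xⱼ); the off-diagonal part of the true-score variance is the same as above.
True-score variance = [0.84 + 0.93] − 0.84 = 1.77 − 0.84 = 0.93.
Reliability = 0.93 / 1.16 = 0.802.

0.802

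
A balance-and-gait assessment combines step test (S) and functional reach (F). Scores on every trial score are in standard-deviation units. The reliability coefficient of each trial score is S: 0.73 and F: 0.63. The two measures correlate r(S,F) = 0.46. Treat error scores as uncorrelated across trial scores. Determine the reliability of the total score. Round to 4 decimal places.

0.7808

Var(S+F) = 2 + 2·[0.46] = 2 + 0.92 = 2.92.
Because errors are independent across components, Cov(Tᵢ,Tⱼ) = Cov(Xᵢ,Xⱼ); the off-diagonal part of the true-score variance is the same as above.
True-score variance = [0.73 + 0.63] + 0.92 = 1.36 + 0.92 = 2.28.
Reliability = 2.28 / 2.92 = 0.7808.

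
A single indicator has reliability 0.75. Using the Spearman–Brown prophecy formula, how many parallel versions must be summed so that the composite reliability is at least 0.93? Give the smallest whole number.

5

k ≥ ρ*(1−ρ₁)/(ρ₁(1−ρ*)) = 0.93·0.25 / (0.75·0.07) = 4.429.
Smallest integer k = 5.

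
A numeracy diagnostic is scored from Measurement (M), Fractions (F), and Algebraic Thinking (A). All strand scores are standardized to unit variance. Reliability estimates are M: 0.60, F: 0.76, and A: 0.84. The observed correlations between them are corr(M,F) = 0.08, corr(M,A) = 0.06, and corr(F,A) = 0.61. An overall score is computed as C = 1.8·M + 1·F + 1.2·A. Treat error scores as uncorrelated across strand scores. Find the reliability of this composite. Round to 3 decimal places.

Var(C) = 1.8² + 1 + 1.2² + 2·[1.8·0.08 + 2.16·0.06 + 1.2·0.61] = 5.68 + 2.0112 = 7.6912.
Because errors are independent across components, Cov(Tᵢ,Tⱼ) = Cov(Xᵢ,Xⱼ); the off-diagonal part of the true-score variance is the same as above.
True-score variance = [1.8²·0.60 + 0.76 + 1.2²·0.84] + 2.0112 = 3.9136 + 2.0112 = 5.9248.
Reliability = 5.9248 / 7.6912 = 0.770.

0.770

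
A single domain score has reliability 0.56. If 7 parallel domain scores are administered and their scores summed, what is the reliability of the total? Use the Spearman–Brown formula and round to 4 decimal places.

0.8991

ρ_k = kρ / (1 + (k−1)ρ) = 7·0.56 / (1 + 6·0.56) = 3.920 / 4.360 = 0.8991.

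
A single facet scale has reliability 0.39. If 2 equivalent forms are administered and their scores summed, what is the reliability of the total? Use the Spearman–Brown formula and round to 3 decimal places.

ρ_k = kρ / (1 + (k−1)ρ) = 2·0.39 / (1 + 1·0.39) = 0.780 / 1.390 = 0.561.

0.561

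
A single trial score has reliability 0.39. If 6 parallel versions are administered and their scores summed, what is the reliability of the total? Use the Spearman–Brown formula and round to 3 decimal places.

ρ_k = kρ / (1 + (k−1)ρ) = 6·0.39 / (1 + 5·0.39) = 2.340 / 2.950 = 0.793.

0.793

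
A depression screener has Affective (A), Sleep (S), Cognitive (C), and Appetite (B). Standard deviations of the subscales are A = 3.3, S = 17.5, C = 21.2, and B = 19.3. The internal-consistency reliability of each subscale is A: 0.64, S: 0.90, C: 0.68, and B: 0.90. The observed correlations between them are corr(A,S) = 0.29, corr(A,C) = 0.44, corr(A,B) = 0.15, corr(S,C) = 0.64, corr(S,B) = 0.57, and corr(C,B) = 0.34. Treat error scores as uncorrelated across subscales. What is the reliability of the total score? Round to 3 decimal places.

Var(A+S+C+B) = 3.3² + 17.5² + 21.2² + 19.3² + 2·[3.3·17.5·0.29 + 3.3·21.2·0.44 + 3.3·19.3·0.15 + 17.5·21.2·0.64 + 17.5·19.3·0.57 + 21.2·19.3·0.34] = 1139.07 + 1252.31 = 2391.38.
Because errors are independent across components, Cov(Tᵢ,Tⱼ) = Cov(Xᵢ,Xⱼ); the off-diagonal part of the true-score variance is the same as above.
True-score variance = [3.3²·0.64 + 17.5²·0.90 + 21.2²·0.68 + 19.3²·0.90] + 1252.31 = 923.455 + 1252.31 = 2175.77.
Reliability = 2175.77 / 2391.38 = 0.910.

0.910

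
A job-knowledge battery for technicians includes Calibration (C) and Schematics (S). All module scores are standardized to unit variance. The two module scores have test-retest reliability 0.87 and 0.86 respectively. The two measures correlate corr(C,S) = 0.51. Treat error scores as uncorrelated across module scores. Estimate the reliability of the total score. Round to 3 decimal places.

0.911

Var(C+S) = 2 + 2·[0.51] = 2 + 1.02 = 3.02.
Under uncorrelated errors the observed covariances equal the true-score covariances, so only the own-variance terms attenuate.
True-score variance = [0.87 + 0.86] + 1.02 = 1.73 + 1.02 = 2.75.
Reliability = 2.75 / 3.02 = 0.911.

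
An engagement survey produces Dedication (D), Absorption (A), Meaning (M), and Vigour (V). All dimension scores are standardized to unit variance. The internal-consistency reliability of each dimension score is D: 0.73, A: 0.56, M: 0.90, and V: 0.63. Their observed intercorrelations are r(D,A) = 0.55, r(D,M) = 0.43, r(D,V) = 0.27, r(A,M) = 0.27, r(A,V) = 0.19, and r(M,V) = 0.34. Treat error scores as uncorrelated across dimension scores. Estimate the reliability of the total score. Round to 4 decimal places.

Var(D+A+M+V) = 4 + 2·[0.55 + 0.43 + 0.27 + 0.27 + 0.19 + 0.34] = 4 + 4.1 = 8.1.
Because errors are independent across components, Cov(Tᵢ,Tⱼ) = Cov(Xᵢ,Xⱼ); the off-diagonal part of the true-score variance is the same as above.
True-score variance = [0.73 + 0.56 + 0.90 + 0.63] + 4.1 = 2.82 + 4.1 = 6.92.
Reliability = 6.92 / 8.1 = 0.8543.

0.8543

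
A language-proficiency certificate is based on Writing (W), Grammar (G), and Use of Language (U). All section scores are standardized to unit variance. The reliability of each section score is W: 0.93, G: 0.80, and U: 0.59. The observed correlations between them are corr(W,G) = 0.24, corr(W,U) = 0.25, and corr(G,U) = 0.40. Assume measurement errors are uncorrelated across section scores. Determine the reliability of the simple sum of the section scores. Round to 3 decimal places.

0.858

Var(W+G+U) = 3 + 2·[0.24 + 0.25 + 0.40] = 3 + 1.78 = 4.78.
Because errors are independent across components, Cov(Tᵢ,Tⱼ) = Cov(Xᵢ,Xⱼ); the off-diagonal part of the true-score variance is the same as above.
True-score variance = [0.93 + 0.80 + 0.59] + 1.78 = 2.32 + 1.78 = 4.1.
Reliability = 4.1 / 4.78 = 0.858.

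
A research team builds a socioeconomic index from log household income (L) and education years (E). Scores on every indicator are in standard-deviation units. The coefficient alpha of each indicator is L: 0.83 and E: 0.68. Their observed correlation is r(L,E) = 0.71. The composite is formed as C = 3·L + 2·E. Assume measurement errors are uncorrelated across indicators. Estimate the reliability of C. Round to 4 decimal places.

Var(C) = 3² + 2² + 2·[6·0.71] = 13 + 8.52 = 21.52.
Because errors are independent across components, Cov(Tᵢ,Tⱼ) = Cov(Xᵢ,Xⱼ); the off-diagonal part of the true-score variance is the same as above.
True-score variance = [3²·0.83 + 2²·0.68] + 8.52 = 10.19 + 8.52 = 18.71.
Reliability = 18.71 / 21.52 = 0.8694.

0.8694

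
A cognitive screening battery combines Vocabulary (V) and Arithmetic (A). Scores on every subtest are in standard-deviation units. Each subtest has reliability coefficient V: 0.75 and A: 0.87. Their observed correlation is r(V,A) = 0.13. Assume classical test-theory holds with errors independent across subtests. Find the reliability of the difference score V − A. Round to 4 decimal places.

Var(V−A) = 1 + 1 − 2·0.13 = 2 − 0.26 = 1.74.
Under uncorrelated errors the observed covariances equal the true-score covariances, so only the own-variance terms attenuate.
True-score variance = [0.75 + 0.87] − 0.26 = 1.62 − 0.26 = 1.36.
Reliability = 1.36 / 1.74 = 0.7816.

0.7816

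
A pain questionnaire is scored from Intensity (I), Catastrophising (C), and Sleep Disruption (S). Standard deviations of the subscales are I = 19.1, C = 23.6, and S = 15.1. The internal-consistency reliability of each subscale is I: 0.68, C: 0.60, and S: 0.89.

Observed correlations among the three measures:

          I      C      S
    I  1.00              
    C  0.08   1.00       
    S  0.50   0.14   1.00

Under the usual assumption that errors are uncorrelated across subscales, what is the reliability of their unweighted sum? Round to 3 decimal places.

Var(I+C+S) = 19.1² + 23.6² + 15.1² + 2·[19.1·23.6·0.08 + 19.1·15.1·0.50 + 23.6·15.1·0.14] = 1149.78 + 460.312 = 1610.09.
Under uncorrelated errors the observed covariances equal the true-score covariances, so only the own-variance terms attenuate.
True-score variance = [19.1²·0.68 + 23.6²·0.60 + 15.1²·0.89] + 460.312 = 785.176 + 460.312 = 1245.49.
Reliability = 1245.49 / 1610.09 = 0.774.

0.774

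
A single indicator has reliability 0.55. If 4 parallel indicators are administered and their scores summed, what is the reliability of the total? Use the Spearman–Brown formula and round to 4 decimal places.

ρ_k = kρ / (1 + (k−1)ρ) = 4·0.55 / (1 + 3·0.55) = 2.200 / 2.650 = 0.8302.

0.8302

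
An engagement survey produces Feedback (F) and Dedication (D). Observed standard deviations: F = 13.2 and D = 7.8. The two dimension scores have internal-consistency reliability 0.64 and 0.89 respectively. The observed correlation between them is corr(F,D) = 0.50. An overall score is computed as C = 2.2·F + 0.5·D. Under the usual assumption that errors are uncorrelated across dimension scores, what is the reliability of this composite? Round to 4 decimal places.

0.6859

Var(C) = 2.2²·13.2² + 0.5²·7.8² + 2·[1.1·13.2·7.8·0.50] = 858.532 + 113.256 = 971.788.
Under uncorrelated errors the observed covariances equal the true-score covariances, so only the own-variance terms attenuate.
True-score variance = [2.2²·13.2²·0.64 + 0.5²·7.8²·0.89] + 113.256 = 553.263 + 113.256 = 666.519.
Reliability = 666.519 / 971.788 = 0.6859.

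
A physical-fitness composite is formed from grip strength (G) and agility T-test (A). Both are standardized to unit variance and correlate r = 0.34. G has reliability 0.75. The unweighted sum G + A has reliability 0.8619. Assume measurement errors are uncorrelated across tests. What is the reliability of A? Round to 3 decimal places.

Var(G+A) = 2 + 2·0.34 = 2.680.
True-score variance = ρ_G + ρ_A + 2·0.34, so 0.8619 = (0.75 + ρ_A + 0.68) / 2.680.
ρ_A = 0.8619·2.680 − 0.75 − 0.68 = 0.880.

0.880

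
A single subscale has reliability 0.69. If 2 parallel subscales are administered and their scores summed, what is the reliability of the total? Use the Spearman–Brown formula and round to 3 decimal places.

0.817

ρ_k = kρ / (1 + (k−1)ρ) = 2·0.69 / (1 + 1·0.69) = 1.380 / 1.690 = 0.817.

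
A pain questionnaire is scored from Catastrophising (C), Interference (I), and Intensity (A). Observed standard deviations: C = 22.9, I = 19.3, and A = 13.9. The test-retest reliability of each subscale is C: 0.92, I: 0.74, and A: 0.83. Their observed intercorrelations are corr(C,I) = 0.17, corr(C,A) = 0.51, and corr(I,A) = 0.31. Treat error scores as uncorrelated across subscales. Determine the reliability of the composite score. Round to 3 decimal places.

Var(C+I+A) = 22.9² + 19.3² + 13.9² + 2·[22.9·19.3·0.17 + 22.9·13.9·0.51 + 19.3·13.9·0.31] = 1090.11 + 641.273 = 1731.38.
Under uncorrelated errors the observed covariances equal the true-score covariances, so only the own-variance terms attenuate.
True-score variance = [22.9²·0.92 + 19.3²·0.74 + 13.9²·0.83] + 641.273 = 918.464 + 641.273 = 1559.74.
Reliability = 1559.74 / 1731.38 = 0.901.

0.901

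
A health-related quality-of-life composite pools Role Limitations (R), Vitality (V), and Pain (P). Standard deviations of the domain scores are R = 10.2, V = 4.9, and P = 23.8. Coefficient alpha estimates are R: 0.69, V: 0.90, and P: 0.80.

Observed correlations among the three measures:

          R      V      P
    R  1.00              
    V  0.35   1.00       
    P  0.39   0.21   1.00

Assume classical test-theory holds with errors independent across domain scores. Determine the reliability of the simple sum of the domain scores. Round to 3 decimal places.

0.847

Var(R+V+P) = 10.2² + 4.9² + 23.8² + 2·[10.2·4.9·0.35 + 10.2·23.8·0.39 + 4.9·23.8·0.21] = 694.49 + 273.319 = 967.809.
Because errors are independent across components, Cov(Tᵢ,Tⱼ) = Cov(Xᵢ,Xⱼ); the off-diagonal part of the true-score variance is the same as above.
True-score variance = [10.2²·0.69 + 4.9²·0.90 + 23.8²·0.80] + 273.319 = 546.549 + 273.319 = 819.868.
Reliability = 819.868 / 967.809 = 0.847.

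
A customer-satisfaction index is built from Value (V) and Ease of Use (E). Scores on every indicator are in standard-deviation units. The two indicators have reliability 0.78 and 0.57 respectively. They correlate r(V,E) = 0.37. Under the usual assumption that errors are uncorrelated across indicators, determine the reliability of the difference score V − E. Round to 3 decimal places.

Var(V−E) = 1 + 1 − 2·0.37 = 2 − 0.74 = 1.26.
With uncorrelated errors the cross-covariances are all true-score covariance, so they carry over unchanged; only the diagonal terms shrink to ρᵢσᵢ².
True-score variance = [0.78 + 0.57] − 0.74 = 1.35 − 0.74 = 0.61.
Reliability = 0.61 / 1.26 = 0.484.

0.484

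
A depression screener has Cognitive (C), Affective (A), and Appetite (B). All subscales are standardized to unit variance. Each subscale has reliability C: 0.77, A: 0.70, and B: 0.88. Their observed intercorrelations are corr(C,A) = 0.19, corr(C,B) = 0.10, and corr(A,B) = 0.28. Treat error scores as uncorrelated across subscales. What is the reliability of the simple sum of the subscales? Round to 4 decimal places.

0.8430

Var(C+A+B) = 3 + 2·[0.19 + 0.10 + 0.28] = 3 + 1.14 = 4.14.
With uncorrelated errors the cross-covariances are all true-score covariance, so they carry over unchanged; only the diagonal terms shrink to ρᵢσᵢ².
True-score variance = [0.77 + 0.70 + 0.88] + 1.14 = 2.35 + 1.14 = 3.49.
Reliability = 3.49 / 4.14 = 0.8430.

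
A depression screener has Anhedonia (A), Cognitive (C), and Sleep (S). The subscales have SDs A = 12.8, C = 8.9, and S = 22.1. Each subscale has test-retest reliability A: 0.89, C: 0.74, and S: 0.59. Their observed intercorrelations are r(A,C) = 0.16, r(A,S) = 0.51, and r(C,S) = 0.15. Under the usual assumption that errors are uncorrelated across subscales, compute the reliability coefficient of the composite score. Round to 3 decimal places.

0.786

Var(A+C+S) = 12.8² + 8.9² + 22.1² + 2·[12.8·8.9·0.16 + 12.8·22.1·0.51 + 8.9·22.1·0.15] = 731.46 + 383.999 = 1115.46.
Under uncorrelated errors the observed covariances equal the true-score covariances, so only the own-variance terms attenuate.
True-score variance = [12.8²·0.89 + 8.9²·0.74 + 22.1²·0.59] + 383.999 = 492.595 + 383.999 = 876.594.
Reliability = 876.594 / 1115.46 = 0.786.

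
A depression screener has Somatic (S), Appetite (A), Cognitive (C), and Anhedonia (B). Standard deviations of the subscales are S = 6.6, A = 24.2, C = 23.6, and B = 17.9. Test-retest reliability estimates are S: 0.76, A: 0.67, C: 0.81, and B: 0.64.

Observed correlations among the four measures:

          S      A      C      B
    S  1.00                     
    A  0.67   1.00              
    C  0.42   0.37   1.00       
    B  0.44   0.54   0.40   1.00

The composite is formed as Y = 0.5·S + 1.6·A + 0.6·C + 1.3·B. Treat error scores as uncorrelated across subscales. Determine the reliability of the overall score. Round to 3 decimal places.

Var(Y) = 0.5²·6.6² + 1.6²·24.2² + 0.6²·23.6² + 1.3²·17.9² + 2·[0.8·6.6·24.2·0.67 + 0.3·6.6·23.6·0.42 + 0.65·6.6·17.9·0.44 + 0.96·24.2·23.6·0.37 + 2.08·24.2·17.9·0.54 + 0.78·23.6·17.9·0.40] = 2252.13 + 1920.47 = 4172.6.
With uncorrelated errors the cross-covariances are all true-score covariance, so they carry over unchanged; only the diagonal terms shrink to ρᵢσᵢ².
True-score variance = [0.5²·6.6²·0.76 + 1.6²·24.2²·0.67 + 0.6²·23.6²·0.81 + 1.3²·17.9²·0.64] + 1920.47 = 1521.73 + 1920.47 = 3442.2.
Reliability = 3442.2 / 4172.6 = 0.825.

0.825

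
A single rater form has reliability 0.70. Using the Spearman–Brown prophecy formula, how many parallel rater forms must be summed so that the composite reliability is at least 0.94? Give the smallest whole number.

7

k ≥ ρ*(1−ρ₁)/(ρ₁(1−ρ*)) = 0.94·0.30 / (0.70·0.06) = 6.714.
Smallest integer k = 7.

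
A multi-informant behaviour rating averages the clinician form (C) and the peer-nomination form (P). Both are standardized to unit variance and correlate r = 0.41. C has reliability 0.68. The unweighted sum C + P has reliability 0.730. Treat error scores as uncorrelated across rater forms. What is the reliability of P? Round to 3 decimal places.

Var(C+P) = 2 + 2·0.41 = 2.820.
True-score variance = ρ_C + ρ_P + 2·0.41, so 0.730 = (0.68 + ρ_P + 0.82) / 2.820.
ρ_P = 0.730·2.820 − 0.68 − 0.82 = 0.559.

0.559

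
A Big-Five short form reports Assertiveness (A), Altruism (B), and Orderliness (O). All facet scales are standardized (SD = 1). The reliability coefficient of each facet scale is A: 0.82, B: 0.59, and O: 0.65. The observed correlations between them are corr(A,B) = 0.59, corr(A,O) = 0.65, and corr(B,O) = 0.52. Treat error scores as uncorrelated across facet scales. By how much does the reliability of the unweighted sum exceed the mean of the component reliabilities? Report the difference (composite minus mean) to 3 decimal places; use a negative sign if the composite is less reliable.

Var(sum) = 3 + 3.52 = 6.52; true-score variance = 2.06 + 3.52 = 5.58; composite reliability = 0.8558.
Mean component reliability = 0.6867.
Difference = 0.8558 − 0.6867 = 0.169.

0.169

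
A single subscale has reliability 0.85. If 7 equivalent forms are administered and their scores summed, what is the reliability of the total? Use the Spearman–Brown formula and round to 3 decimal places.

0.975

ρ_k = kρ / (1 + (k−1)ρ) = 7·0.85 / (1 + 6·0.85) = 5.950 / 6.100 = 0.975.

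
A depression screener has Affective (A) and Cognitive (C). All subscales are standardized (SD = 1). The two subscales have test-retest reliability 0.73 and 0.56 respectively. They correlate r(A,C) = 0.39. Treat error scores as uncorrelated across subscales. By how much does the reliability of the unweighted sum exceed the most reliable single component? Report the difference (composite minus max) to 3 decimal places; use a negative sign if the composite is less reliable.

Var(sum) = 2 + 0.78 = 2.78; true-score variance = 1.29 + 0.78 = 2.07; composite reliability = 0.7446.
Max component reliability = 0.7300.
Difference = 0.7446 − 0.7300 = 0.015.

0.015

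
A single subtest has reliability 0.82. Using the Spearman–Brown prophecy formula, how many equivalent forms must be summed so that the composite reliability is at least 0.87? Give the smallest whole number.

2

k ≥ ρ*(1−ρ₁)/(ρ₁(1−ρ*)) = 0.87·0.18 / (0.82·0.13) = 1.469.
Smallest integer k = 2.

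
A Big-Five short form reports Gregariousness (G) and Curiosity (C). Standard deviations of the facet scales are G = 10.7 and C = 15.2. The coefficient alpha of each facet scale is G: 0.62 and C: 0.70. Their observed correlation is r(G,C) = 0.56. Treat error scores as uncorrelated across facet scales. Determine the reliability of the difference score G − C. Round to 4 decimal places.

0.3094

Var(G−C) = 10.7² + 15.2² − 2·10.7·15.2·0.56 = 345.53 − 182.157 = 163.373.
Because errors are independent across components, Cov(Tᵢ,Tⱼ) = Cov(Xᵢ,Xⱼ); the off-diagonal part of the true-score variance is the same as above.
True-score variance = [10.7²·0.62 + 15.2²·0.70] − 182.157 = 232.712 − 182.157 = 50.555.
Reliability = 50.555 / 163.373 = 0.3094.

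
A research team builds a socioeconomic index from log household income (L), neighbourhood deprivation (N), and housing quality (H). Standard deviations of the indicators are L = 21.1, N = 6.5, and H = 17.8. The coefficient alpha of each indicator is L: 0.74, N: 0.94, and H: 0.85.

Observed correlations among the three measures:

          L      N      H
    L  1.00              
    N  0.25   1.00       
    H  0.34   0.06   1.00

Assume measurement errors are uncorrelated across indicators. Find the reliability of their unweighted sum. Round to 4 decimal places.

0.8548

Var(L+N+H) = 21.1² + 6.5² + 17.8² + 2·[21.1·6.5·0.25 + 21.1·17.8·0.34 + 6.5·17.8·0.06] = 804.3 + 337.853 = 1142.15.
Because errors are independent across components, Cov(Tᵢ,Tⱼ) = Cov(Xᵢ,Xⱼ); the off-diagonal part of the true-score variance is the same as above.
True-score variance = [21.1²·0.74 + 6.5²·0.94 + 17.8²·0.85] + 337.853 = 638.484 + 337.853 = 976.338.
Reliability = 976.338 / 1142.15 = 0.8548.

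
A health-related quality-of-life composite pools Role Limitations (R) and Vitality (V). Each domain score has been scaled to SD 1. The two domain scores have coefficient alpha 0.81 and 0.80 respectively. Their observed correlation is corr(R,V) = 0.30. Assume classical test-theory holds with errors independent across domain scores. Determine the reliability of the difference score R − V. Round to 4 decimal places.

Var(R−V) = 1 + 1 − 2·0.30 = 2 − 0.6 = 1.4.
Under uncorrelated errors the observed covariances equal the true-score covariances, so only the own-variance terms attenuate.
True-score variance = [0.81 + 0.80] − 0.6 = 1.61 − 0.6 = 1.01.
Reliability = 1.01 / 1.4 = 0.7214.

0.7214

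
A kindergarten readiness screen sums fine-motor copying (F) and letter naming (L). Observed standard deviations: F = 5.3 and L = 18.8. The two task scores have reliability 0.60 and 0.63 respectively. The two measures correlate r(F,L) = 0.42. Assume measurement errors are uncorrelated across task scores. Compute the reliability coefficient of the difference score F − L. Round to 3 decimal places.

0.523

Var(F−L) = 5.3² + 18.8² − 2·5.3·18.8·0.42 = 381.53 − 83.6976 = 297.832.
Because errors are independent across components, Cov(Tᵢ,Tⱼ) = Cov(Xᵢ,Xⱼ); the off-diagonal part of the true-score variance is the same as above.
True-score variance = [5.3²·0.60 + 18.8²·0.63] − 83.6976 = 239.521 − 83.6976 = 155.824.
Reliability = 155.824 / 297.832 = 0.523.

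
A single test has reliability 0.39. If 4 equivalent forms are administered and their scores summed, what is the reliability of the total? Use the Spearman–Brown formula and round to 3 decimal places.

ρ_k = kρ / (1 + (k−1)ρ) = 4·0.39 / (1 + 3·0.39) = 1.560 / 2.170 = 0.719.

0.719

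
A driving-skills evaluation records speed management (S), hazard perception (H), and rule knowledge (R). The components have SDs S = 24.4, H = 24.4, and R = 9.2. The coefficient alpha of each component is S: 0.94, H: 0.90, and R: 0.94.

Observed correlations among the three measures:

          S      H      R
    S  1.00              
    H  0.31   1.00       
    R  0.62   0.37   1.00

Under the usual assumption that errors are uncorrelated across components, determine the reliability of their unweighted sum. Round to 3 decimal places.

0.952

Var(S+H+R) = 24.4² + 24.4² + 9.2² + 2·[24.4·24.4·0.31 + 24.4·9.2·0.62 + 24.4·9.2·0.37] = 1275.36 + 813.594 = 2088.95.
Because errors are independent across components, Cov(Tᵢ,Tⱼ) = Cov(Xᵢ,Xⱼ); the off-diagonal part of the true-score variance is the same as above.
True-score variance = [24.4²·0.94 + 24.4²·0.90 + 9.2²·0.94] + 813.594 = 1175.02 + 813.594 = 1988.62.
Reliability = 1988.62 / 2088.95 = 0.952.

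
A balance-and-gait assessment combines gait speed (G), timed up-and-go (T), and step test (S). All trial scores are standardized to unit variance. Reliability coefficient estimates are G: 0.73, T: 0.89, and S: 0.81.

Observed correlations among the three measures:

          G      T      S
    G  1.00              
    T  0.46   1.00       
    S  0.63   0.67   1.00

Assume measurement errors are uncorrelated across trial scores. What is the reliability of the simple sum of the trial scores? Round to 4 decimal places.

Var(G+T+S) = 3 + 2·[0.46 + 0.63 + 0.67] = 3 + 3.52 = 6.52.
Because errors are independent across components, Cov(Tᵢ,Tⱼ) = Cov(Xᵢ,Xⱼ); the off-diagonal part of the true-score variance is the same as above.
True-score variance = [0.73 + 0.89 + 0.81] + 3.52 = 2.43 + 3.52 = 5.95.
Reliability = 5.95 / 6.52 = 0.9126.

0.9126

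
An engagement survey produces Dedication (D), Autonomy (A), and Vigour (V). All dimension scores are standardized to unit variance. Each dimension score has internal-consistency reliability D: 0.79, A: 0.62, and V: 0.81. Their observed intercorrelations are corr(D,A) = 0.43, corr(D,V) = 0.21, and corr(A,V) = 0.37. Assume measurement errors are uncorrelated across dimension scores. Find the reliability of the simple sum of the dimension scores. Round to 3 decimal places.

0.845

Var(D+A+V) = 3 + 2·[0.43 + 0.21 + 0.37] = 3 + 2.02 = 5.02.
With uncorrelated errors the cross-covariances are all true-score covariance, so they carry over unchanged; only the diagonal terms shrink to ρᵢσᵢ².
True-score variance = [0.79 + 0.62 + 0.81] + 2.02 = 2.22 + 2.02 = 4.24.
Reliability = 4.24 / 5.02 = 0.845.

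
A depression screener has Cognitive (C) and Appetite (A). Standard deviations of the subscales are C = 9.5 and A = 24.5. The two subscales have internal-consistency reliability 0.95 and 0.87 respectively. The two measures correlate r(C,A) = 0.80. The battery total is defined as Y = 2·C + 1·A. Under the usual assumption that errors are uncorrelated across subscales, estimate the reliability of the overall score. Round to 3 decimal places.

Var(Y) = 2²·9.5² + 24.5² + 2·[2·9.5·24.5·0.80] = 961.25 + 744.8 = 1706.05.
With uncorrelated errors the cross-covariances are all true-score covariance, so they carry over unchanged; only the diagonal terms shrink to ρᵢσᵢ².
True-score variance = [2²·9.5²·0.95 + 24.5²·0.87] + 744.8 = 865.168 + 744.8 = 1609.97.
Reliability = 1609.97 / 1706.05 = 0.944.

0.944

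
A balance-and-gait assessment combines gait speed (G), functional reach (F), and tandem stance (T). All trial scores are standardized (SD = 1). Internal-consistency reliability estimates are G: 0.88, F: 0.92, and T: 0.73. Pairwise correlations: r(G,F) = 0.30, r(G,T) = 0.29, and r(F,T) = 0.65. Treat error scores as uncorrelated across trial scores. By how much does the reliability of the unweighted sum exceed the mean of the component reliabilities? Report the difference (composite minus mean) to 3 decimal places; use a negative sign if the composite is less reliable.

Var(sum) = 3 + 2.48 = 5.48; true-score variance = 2.53 + 2.48 = 5.01; composite reliability = 0.9142.
Mean component reliability = 0.8433.
Difference = 0.9142 − 0.8433 = 0.071.

0.071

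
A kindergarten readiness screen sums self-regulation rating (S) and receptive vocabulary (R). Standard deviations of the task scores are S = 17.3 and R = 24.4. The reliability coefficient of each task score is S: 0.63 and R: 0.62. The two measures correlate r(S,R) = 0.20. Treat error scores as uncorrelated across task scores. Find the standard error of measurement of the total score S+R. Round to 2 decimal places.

18.36

Var(total) = 894.65 + 168.848 = 1063.5.
True-score variance = 557.676 + 168.848 = 726.524, so reliability = 0.6831.
Error variance = 1063.5 − 726.524 = 336.974; SEM = √336.974 = 18.36.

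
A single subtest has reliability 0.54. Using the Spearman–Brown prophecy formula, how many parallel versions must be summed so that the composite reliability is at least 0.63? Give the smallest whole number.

k ≥ ρ*(1−ρ₁)/(ρ₁(1−ρ*)) = 0.63·0.46 / (0.54·0.37) = 1.450.
Smallest integer k = 2.

2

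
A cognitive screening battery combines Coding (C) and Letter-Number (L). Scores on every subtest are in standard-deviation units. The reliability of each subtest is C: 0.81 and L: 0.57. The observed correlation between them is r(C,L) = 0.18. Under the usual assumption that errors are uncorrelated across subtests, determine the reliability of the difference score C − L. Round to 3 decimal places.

Var(C−L) = 1 + 1 − 2·0.18 = 2 − 0.36 = 1.64.
Under uncorrelated errors the observed covariances equal the true-score covariances, so only the own-variance terms attenuate.
True-score variance = [0.81 + 0.57] − 0.36 = 1.38 − 0.36 = 1.02.
Reliability = 1.02 / 1.64 = 0.622.

0.622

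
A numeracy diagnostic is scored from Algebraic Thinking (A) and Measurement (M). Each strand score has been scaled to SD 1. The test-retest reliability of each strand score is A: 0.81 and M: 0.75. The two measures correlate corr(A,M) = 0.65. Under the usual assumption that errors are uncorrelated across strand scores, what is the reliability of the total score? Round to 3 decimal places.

0.867

Var(A+M) = 2 + 2·[0.65] = 2 + 1.3 = 3.3.
Under uncorrelated errors the observed covariances equal the true-score covariances, so only the own-variance terms attenuate.
True-score variance = [0.81 + 0.75] + 1.3 = 1.56 + 1.3 = 2.86.
Reliability = 2.86 / 3.3 = 0.867.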